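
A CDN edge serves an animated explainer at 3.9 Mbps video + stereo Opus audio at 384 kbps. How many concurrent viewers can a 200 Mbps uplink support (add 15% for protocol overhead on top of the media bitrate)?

40

Audio: 384 kbps = 0.384 Mbps.
Per-viewer media rate: 4.284 Mbps.
On the wire with 15% overhead: 4.927 Mbps.
200 Mbps = 200.0 Mbps; 200.0 / 4.927 = 40.60 → 40 viewers.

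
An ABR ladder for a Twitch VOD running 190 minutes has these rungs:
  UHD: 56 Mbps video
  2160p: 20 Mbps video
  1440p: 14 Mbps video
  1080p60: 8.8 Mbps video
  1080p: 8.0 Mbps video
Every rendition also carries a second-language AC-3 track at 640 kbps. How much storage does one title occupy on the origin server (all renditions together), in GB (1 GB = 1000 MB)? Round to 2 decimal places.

156.75 GB

190 min = 11400 s
Audio: 640 kbps = 0.640 Mbps.
Sum of rendition bitrates: (56+0.640) + (20+0.640) + (14+0.640) + (8.8+0.640) + (8.0+0.640) = 110.000 Mbps.
× 11400 s = 1,254,000 Mb = 156,750 MB = 156.8 GB.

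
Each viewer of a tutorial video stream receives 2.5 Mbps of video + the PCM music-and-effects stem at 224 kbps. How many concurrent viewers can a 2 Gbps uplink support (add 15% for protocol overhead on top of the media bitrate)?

Audio: 224 kbps = 0.224 Mbps.
Per-viewer media rate: 2.724 Mbps.
On the wire with 15% overhead: 3.133 Mbps.
2 Gbps = 2,000 Mbps; 2,000 / 3.133 = 638.45 → 638 viewers.

638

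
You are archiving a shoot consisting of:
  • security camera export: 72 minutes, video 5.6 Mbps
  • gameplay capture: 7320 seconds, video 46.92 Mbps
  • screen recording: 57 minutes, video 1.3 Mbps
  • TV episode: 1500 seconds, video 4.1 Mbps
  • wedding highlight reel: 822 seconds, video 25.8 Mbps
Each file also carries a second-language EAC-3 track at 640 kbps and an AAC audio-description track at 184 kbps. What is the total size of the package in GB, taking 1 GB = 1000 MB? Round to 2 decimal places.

51.72 GB

Audio total: 640 + 184 = 824 kbps = 0.824 Mbps.
security camera export: 6.424 Mbps × 4320 s = 27751.7 Mb
gameplay capture: 47.744 Mbps × 7320 s = 349486.1 Mb
screen recording: 2.124 Mbps × 3420 s = 7264.1 Mb
TV episode: 4.924 Mbps × 1500 s = 7386.0 Mb
wedding highlight reel: 26.624 Mbps × 822 s = 21884.9 Mb
Total: 413772.8 Mb = 51721.6 MB.
= 51.72 GB.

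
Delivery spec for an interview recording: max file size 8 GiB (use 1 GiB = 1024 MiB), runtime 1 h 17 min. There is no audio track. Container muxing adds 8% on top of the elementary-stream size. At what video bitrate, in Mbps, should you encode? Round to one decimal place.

Budget: 8 GiB = 68719.5 Mb.
Stream payload after overhead: 68719.5 / 1.08 = 63629.1 Mb.
1 h 17 min = 77 min = 4620 s
Total bitrate budget: 63629.1 Mb / 4620 s = 13.773 Mbps.

13.8 Mbps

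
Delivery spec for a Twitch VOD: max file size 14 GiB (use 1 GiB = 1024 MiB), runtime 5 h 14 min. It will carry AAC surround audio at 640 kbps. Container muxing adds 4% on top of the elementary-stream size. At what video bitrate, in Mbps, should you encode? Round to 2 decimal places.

5.50 Mbps

Budget: 14 GiB = 120259.1 Mb.
Stream payload after overhead: 120259.1 / 1.04 = 115633.7 Mb.
5 h 14 min = 314 min = 18840 s
Total bitrate budget: 115633.7 Mb / 18840 s = 6.138 Mbps.
Audio: 640 kbps = 0.640 Mbps.
Video: 6.138 − 0.640 = 5.498 Mbps.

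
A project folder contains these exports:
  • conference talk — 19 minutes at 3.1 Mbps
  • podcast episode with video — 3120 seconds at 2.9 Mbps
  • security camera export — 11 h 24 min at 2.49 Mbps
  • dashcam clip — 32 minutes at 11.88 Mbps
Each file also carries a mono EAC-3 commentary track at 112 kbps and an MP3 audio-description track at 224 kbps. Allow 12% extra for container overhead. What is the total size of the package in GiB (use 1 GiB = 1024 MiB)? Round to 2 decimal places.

Audio total: 112 + 224 = 336 kbps = 0.336 Mbps.
conference talk: 3.436 Mbps × 1140 s × 1.12 = 4387.1 Mb
podcast episode with video: 3.236 Mbps × 3120 s × 1.12 = 11307.9 Mb
security camera export: 2.826 Mbps × 41040 s × 1.12 = 129896.5 Mb
dashcam clip: 12.216 Mbps × 1920 s × 1.12 = 26269.3 Mb
Total: 171860.8 Mb = 21482.6 MB.
= 20.01 GiB.

20.01 GiB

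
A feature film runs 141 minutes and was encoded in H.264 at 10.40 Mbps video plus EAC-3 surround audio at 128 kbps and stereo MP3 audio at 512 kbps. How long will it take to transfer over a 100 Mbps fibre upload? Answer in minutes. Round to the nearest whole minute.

141 min = 8460 s
Audio total: 128 + 512 = 640 kbps = 0.640 Mbps.
Total bitrate: 11.040 Mbps.
File: 11.040 Mbps × 8460 s = 93398.4 Mb.
At 100 Mbps: 93398.4 / 100 = 934.0 s ≈ 15.6 minutes.

16 minutes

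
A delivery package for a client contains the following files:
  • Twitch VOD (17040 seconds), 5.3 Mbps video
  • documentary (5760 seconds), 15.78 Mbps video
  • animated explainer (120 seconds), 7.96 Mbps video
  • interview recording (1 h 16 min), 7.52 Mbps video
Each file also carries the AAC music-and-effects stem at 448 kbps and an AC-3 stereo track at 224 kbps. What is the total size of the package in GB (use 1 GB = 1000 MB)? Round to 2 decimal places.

Audio total: 448 + 224 = 672 kbps = 0.672 Mbps.
Twitch VOD: 5.972 Mbps × 17040 s = 101762.9 Mb
documentary: 16.452 Mbps × 5760 s = 94763.5 Mb
animated explainer: 8.632 Mbps × 120 s = 1035.8 Mb
interview recording: 8.192 Mbps × 4560 s = 37355.5 Mb
Total: 234917.8 Mb = 29364.7 MB.
= 29.36 GB.

29.36 GB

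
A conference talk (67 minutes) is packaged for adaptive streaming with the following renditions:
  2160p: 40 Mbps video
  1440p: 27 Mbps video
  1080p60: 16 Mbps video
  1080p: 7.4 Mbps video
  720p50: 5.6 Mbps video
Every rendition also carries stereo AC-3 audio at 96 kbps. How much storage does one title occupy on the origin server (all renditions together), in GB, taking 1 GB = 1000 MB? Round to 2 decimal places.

48.48 GB

67 min = 4020 s
Audio: 96 kbps = 0.096 Mbps.
Sum of rendition bitrates: (40+0.096) + (27+0.096) + (16+0.096) + (7.4+0.096) + (5.6+0.096) = 96.480 Mbps.
× 4020 s = 387,850 Mb = 48,481 MB = 48.48 GB.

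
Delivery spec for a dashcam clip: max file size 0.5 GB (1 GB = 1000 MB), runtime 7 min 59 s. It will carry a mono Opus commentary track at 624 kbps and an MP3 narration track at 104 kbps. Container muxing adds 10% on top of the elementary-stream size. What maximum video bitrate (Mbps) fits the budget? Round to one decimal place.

6.9 Mbps

Budget: 0.5 GB = 4000.0 Mb.
Stream payload after overhead: 4000.0 / 1.10 = 3636.4 Mb.
7 min 59 s = 479 s
Total bitrate budget: 3636.4 Mb / 479 s = 7.592 Mbps.
Audio total: 624 + 104 = 728 kbps = 0.728 Mbps.
Video: 7.592 − 0.728 = 6.864 Mbps.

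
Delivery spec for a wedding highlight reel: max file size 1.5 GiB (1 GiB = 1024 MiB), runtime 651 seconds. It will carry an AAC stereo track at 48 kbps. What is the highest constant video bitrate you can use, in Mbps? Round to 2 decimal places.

Budget: 1.5 GiB = 12884.9 Mb.
Total bitrate budget: 12884.9 Mb / 651 s = 19.792 Mbps.
Audio: 48 kbps = 0.048 Mbps.
Video: 19.792 − 0.048 = 19.744 Mbps.

19.74 Mbps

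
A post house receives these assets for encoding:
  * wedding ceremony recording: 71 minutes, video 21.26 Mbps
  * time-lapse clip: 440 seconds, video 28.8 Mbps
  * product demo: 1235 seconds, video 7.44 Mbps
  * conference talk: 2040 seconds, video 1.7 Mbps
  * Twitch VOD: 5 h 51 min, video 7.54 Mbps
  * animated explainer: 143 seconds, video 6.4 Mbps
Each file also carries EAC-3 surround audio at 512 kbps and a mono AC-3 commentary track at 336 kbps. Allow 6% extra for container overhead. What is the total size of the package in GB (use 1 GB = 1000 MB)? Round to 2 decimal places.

Audio total: 512 + 336 = 848 kbps = 0.848 Mbps.
wedding ceremony recording: 22.108 Mbps × 4260 s × 1.06 = 99830.9 Mb
time-lapse clip: 29.648 Mbps × 440 s × 1.06 = 13827.8 Mb
product demo: 8.288 Mbps × 1235 s × 1.06 = 10849.8 Mb
conference talk: 2.548 Mbps × 2040 s × 1.06 = 5509.8 Mb
Twitch VOD: 8.388 Mbps × 21060 s × 1.06 = 187250.4 Mb
animated explainer: 7.248 Mbps × 143 s × 1.06 = 1098.7 Mb
Total: 318367.3 Mb = 39795.9 MB.
= 39.80 GB.

39.80 GB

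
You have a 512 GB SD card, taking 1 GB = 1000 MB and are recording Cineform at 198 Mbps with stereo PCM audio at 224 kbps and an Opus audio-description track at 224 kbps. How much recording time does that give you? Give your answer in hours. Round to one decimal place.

5.7 hours

Audio total: 224 + 224 = 448 kbps = 0.448 Mbps.
Total bitrate: 198 + 0.448 = 198.448 Mbps.
Capacity: 512 GB = 4,096,000 Mb.
Recording time: 4,096,000 / 198.448 = 20,640 s ≈ 5.73 hours.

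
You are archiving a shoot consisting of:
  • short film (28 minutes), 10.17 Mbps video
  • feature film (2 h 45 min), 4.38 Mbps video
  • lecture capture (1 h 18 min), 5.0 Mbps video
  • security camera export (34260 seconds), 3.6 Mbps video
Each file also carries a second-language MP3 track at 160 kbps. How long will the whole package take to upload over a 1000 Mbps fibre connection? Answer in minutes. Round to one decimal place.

3.6 minutes

Audio: 160 kbps = 0.160 Mbps.
short film: 10.330 Mbps × 1680 s = 17354.4 Mb
feature film: 4.540 Mbps × 9900 s = 44946.0 Mb
lecture capture: 5.160 Mbps × 4680 s = 24148.8 Mb
security camera export: 3.760 Mbps × 34260 s = 128817.6 Mb
Total: 215266.8 Mb = 26908.3 MB.
At 1000 Mbps: 215266.8 / 1000 = 215 s ≈ 3.59 minutes.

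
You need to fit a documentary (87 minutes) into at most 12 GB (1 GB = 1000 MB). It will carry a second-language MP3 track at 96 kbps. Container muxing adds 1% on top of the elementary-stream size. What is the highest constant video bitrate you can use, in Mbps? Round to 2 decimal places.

18.11 Mbps

Budget: 12 GB = 96000.0 Mb.
Stream payload after overhead: 96000.0 / 1.01 = 95049.5 Mb.
87 min = 5220 s
Total bitrate budget: 95049.5 Mb / 5220 s = 18.209 Mbps.
Audio: 96 kbps = 0.096 Mbps.
Video: 18.209 − 0.096 = 18.113 Mbps.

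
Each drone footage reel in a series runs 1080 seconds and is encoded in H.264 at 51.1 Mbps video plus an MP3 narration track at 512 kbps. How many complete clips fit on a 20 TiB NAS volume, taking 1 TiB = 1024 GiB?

Audio: 512 kbps = 0.512 Mbps.
Total bitrate: 51.612 Mbps.
Per item: 51.612 Mbps × 1080 s = 55,741 Mb = 6,968 MB.
Capacity: 20 TiB = 175,921,860 Mb; 3156.06 items → 3156 complete.

3156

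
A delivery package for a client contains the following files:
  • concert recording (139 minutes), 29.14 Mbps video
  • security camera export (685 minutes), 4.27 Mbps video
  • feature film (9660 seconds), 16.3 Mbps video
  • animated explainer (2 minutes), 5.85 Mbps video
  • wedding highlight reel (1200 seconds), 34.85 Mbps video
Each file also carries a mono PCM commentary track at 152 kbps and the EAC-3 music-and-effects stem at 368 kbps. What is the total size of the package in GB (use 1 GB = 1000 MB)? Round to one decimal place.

Audio total: 152 + 368 = 520 kbps = 0.520 Mbps.
concert recording: 29.660 Mbps × 8340 s = 247364.4 Mb
security camera export: 4.790 Mbps × 41100 s = 196869.0 Mb
feature film: 16.820 Mbps × 9660 s = 162481.2 Mb
animated explainer: 6.370 Mbps × 120 s = 764.4 Mb
wedding highlight reel: 35.370 Mbps × 1200 s = 42444.0 Mb
Total: 649923.0 Mb = 81240.4 MB.
= 81.24 GB.

81.2 GB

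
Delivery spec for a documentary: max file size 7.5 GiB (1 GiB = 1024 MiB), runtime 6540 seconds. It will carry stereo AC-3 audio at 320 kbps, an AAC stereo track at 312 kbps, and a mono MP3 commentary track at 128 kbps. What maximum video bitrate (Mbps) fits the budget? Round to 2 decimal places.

Budget: 7.5 GiB = 64424.5 Mb.
Total bitrate budget: 64424.5 Mb / 6540 s = 9.851 Mbps.
Audio total: 320 + 312 + 128 = 760 kbps = 0.760 Mbps.
Video: 9.851 − 0.760 = 9.091 Mbps.

9.09 Mbps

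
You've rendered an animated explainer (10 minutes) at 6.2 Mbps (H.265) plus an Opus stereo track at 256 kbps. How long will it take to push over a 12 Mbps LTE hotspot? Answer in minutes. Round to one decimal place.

10 min = 600 s
Audio: 256 kbps = 0.256 Mbps.
Total bitrate: 6.456 Mbps.
File: 6.456 Mbps × 600 s = 3873.6 Mb.
At 12 Mbps: 3873.6 / 12 = 322.8 s ≈ 5.38 minutes.

5.4 minutes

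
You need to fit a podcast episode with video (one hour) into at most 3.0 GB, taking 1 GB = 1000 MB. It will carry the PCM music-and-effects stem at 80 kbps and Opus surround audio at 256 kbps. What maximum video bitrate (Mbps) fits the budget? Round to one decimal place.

6.3 Mbps

Budget: 3.0 GB = 24000.0 Mb.
1 h = 3600 s
Total bitrate budget: 24000.0 Mb / 3600 s = 6.667 Mbps.
Audio total: 80 + 256 = 336 kbps = 0.336 Mbps.
Video: 6.667 − 0.336 = 6.331 Mbps.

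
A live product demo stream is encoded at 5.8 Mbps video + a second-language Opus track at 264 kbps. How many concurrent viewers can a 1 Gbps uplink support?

Audio: 264 kbps = 0.264 Mbps.
Per-viewer media rate: 6.064 Mbps.
1 Gbps = 1,000 Mbps; 1,000 / 6.064 = 164.91 → 164 viewers.

164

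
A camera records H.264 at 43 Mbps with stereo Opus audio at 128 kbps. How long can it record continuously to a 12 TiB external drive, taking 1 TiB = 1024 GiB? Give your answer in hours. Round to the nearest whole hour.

Audio: 128 kbps = 0.128 Mbps.
Total bitrate: 43 + 0.128 = 43.128 Mbps.
Capacity: 12 TiB = 105,553,116 Mb.
Recording time: 105,553,116 / 43.128 = 2,447,438 s ≈ 680 hours.

680 hours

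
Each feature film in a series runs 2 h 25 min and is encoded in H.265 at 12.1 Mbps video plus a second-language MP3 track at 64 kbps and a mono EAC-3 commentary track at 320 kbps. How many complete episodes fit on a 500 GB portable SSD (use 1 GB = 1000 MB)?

36

2 h 25 min = 145 min = 8700 s
Audio total: 64 + 320 = 384 kbps = 0.384 Mbps.
Total bitrate: 12.484 Mbps.
Per item: 12.484 Mbps × 8700 s = 108,611 Mb = 13,576 MB.
Capacity: 500 GB = 4,000,000 Mb; 36.83 items → 36 complete.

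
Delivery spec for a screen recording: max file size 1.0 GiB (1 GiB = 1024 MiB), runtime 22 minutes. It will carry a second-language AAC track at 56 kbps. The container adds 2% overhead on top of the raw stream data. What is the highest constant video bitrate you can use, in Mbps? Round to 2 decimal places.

6.32 Mbps

Budget: 1.0 GiB = 8589.9 Mb.
Stream payload after overhead: 8589.9 / 1.02 = 8421.5 Mb.
22 min = 1320 s
Total bitrate budget: 8421.5 Mb / 1320 s = 6.380 Mbps.
Audio: 56 kbps = 0.056 Mbps.
Video: 6.380 − 0.056 = 6.324 Mbps.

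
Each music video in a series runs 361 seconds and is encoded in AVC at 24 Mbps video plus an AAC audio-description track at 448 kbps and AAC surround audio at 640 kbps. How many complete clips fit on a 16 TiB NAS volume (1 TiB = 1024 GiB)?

Audio total: 448 + 640 = 1088 kbps = 1.088 Mbps.
Total bitrate: 25.088 Mbps.
Per item: 25.088 Mbps × 361 s = 9,057 Mb = 1,132 MB.
Capacity: 16 TiB = 140,737,488 Mb; 15539.48 items → 15539 complete.

15539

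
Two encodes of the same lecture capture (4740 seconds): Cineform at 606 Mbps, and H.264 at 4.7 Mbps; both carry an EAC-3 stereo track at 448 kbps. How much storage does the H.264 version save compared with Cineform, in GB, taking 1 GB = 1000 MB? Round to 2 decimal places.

356.27 GB

Audio: 448 kbps = 0.448 Mbps.
Cineform: 606.448 Mbps × 4740 s = 2874563.5 Mb = 359.320 GB.
H.264: 5.148 Mbps × 4740 s = 24401.5 Mb = 3.050 GB.
Saving: 359.320 − 3.050 = 356.270 GB.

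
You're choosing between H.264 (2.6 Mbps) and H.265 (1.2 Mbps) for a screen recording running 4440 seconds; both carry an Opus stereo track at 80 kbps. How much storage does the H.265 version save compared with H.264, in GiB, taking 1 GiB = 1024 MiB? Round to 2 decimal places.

Audio: 80 kbps = 0.080 Mbps.
H.264: 2.680 Mbps × 4440 s = 11899.2 Mb = 1.385 GiB.
H.265: 1.280 Mbps × 4440 s = 5683.2 Mb = 0.662 GiB.
Saving: 1.385 − 0.662 = 0.724 GiB.

0.72 GiB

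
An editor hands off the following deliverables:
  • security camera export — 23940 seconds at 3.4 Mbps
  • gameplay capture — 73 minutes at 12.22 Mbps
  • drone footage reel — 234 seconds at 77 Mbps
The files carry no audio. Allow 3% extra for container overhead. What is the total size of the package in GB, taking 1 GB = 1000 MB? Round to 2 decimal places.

19.69 GB

security camera export: 3.400 Mbps × 23940 s × 1.03 = 83837.9 Mb
gameplay capture: 12.220 Mbps × 4380 s × 1.03 = 55129.3 Mb
drone footage reel: 77.000 Mbps × 234 s × 1.03 = 18558.5 Mb
Total: 157525.7 Mb = 19690.7 MB.
= 19.69 GB.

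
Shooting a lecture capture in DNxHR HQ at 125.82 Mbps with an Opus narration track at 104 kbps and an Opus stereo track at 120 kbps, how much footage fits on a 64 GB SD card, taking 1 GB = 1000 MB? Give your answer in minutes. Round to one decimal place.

Audio total: 104 + 120 = 224 kbps = 0.224 Mbps.
Total bitrate: 125.82 + 0.224 = 126.044 Mbps.
Capacity: 64 GB = 512,000 Mb.
Recording time: 512,000 / 126.044 = 4,062 s ≈ 67.7 minutes.

67.7 minutes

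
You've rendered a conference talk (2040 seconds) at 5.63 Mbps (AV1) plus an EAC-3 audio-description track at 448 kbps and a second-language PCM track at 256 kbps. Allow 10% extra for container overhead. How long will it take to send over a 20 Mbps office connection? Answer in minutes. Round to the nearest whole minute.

Audio total: 448 + 256 = 704 kbps = 0.704 Mbps.
Total bitrate: 6.334 Mbps.
File: 6.334 Mbps × 2040 s = 12921.4 Mb.
With 10% container overhead: ×1.10. → 14213.5 Mb.
At 20 Mbps: 14213.5 / 20 = 710.7 s ≈ 11.8 minutes.

12 minutes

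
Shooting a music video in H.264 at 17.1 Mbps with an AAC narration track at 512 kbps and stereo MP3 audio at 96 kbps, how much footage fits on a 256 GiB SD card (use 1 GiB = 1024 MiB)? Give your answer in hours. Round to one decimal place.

34.5 hours

Audio total: 512 + 96 = 608 kbps = 0.608 Mbps.
Total bitrate: 17.1 + 0.608 = 17.708 Mbps.
Capacity: 256 GiB = 2,199,023 Mb.
Recording time: 2,199,023 / 17.708 = 124,182 s ≈ 34.5 hours.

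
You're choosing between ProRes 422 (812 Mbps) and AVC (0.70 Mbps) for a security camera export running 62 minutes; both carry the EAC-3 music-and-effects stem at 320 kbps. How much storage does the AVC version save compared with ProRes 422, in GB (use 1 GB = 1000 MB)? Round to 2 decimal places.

377.25 GB

62 min = 3720 s
Audio: 320 kbps = 0.320 Mbps.
ProRes 422: 812.320 Mbps × 3720 s = 3021830.4 Mb = 377.729 GB.
AVC: 1.020 Mbps × 3720 s = 3794.4 Mb = 0.474 GB.
Saving: 377.729 − 0.474 = 377.255 GB.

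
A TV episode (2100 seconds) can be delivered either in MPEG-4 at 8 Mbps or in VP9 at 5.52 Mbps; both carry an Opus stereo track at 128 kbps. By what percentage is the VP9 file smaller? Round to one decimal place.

Audio: 128 kbps = 0.128 Mbps.
MPEG-4: 8.128 Mbps × 2100 s = 17068.8 Mb = 1.987 GiB.
VP9: 5.648 Mbps × 2100 s = 11860.8 Mb = 1.381 GiB.
Reduction: (1 − 1.381/1.987) × 100 = 30.51%.

30.5%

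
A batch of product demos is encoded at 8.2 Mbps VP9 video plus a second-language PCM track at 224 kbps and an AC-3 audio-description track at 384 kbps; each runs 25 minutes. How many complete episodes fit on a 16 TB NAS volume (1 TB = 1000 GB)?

9688

25 min = 1500 s
Audio total: 224 + 384 = 608 kbps = 0.608 Mbps.
Total bitrate: 8.808 Mbps.
Per item: 8.808 Mbps × 1500 s = 13,212 Mb = 1,652 MB.
Capacity: 16 TB = 128,000,000 Mb; 9688.16 items → 9688 complete.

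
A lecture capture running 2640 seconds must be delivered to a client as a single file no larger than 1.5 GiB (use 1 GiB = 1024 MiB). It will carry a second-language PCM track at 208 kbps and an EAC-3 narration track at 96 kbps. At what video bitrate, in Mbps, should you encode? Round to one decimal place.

Budget: 1.5 GiB = 12884.9 Mb.
Total bitrate budget: 12884.9 Mb / 2640 s = 4.881 Mbps.
Audio total: 208 + 96 = 304 kbps = 0.304 Mbps.
Video: 4.881 − 0.304 = 4.577 Mbps.

4.6 Mbps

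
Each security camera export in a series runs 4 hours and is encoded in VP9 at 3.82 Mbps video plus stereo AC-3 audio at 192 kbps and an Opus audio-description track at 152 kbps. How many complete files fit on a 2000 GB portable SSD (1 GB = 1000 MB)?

4 h = 14400 s
Audio total: 192 + 152 = 344 kbps = 0.344 Mbps.
Total bitrate: 4.164 Mbps.
Per item: 4.164 Mbps × 14400 s = 59,962 Mb = 7,495 MB.
Capacity: 2000 GB = 16,000,000 Mb; 266.84 items → 266 complete.

266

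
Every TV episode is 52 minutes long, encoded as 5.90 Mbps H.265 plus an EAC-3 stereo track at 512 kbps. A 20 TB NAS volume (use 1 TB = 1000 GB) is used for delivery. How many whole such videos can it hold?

7997

52 min = 3120 s
Audio: 512 kbps = 0.512 Mbps.
Total bitrate: 6.412 Mbps.
Per item: 6.412 Mbps × 3120 s = 20,005 Mb = 2,501 MB.
Capacity: 20 TB = 160,000,000 Mb; 7997.82 items → 7997 complete.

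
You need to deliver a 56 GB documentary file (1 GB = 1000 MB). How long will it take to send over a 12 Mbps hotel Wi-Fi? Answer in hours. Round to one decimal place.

File: 56 GB = 448000.0 Mb.
At 12 Mbps: 448000.0 / 12 = 37333.3 s ≈ 10.4 hours.

10.4 hours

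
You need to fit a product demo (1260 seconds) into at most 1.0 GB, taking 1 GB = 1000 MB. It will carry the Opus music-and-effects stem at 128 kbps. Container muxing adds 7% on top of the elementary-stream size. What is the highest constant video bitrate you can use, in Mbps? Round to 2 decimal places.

Budget: 1.0 GB = 8000.0 Mb.
Stream payload after overhead: 8000.0 / 1.07 = 7476.6 Mb.
Total bitrate budget: 7476.6 Mb / 1260 s = 5.934 Mbps.
Audio: 128 kbps = 0.128 Mbps.
Video: 5.934 − 0.128 = 5.806 Mbps.

5.81 Mbps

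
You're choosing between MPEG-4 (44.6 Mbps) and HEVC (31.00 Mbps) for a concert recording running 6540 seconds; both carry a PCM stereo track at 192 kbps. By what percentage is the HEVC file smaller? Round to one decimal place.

Audio: 192 kbps = 0.192 Mbps.
MPEG-4: 44.792 Mbps × 6540 s = 292939.7 Mb = 36.617 GB.
HEVC: 31.192 Mbps × 6540 s = 203995.7 Mb = 25.499 GB.
Reduction: (1 − 25.499/36.617) × 100 = 30.36%.

30.4%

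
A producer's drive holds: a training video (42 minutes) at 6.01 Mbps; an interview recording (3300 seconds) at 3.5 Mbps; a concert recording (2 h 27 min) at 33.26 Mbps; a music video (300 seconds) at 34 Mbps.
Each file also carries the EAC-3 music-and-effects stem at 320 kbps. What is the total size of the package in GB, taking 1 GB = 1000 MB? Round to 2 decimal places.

41.88 GB

Audio: 320 kbps = 0.320 Mbps.
training video: 6.330 Mbps × 2520 s = 15951.6 Mb
interview recording: 3.820 Mbps × 3300 s = 12606.0 Mb
concert recording: 33.580 Mbps × 8820 s = 296175.6 Mb
music video: 34.320 Mbps × 300 s = 10296.0 Mb
Total: 335029.2 Mb = 41878.7 MB.
= 41.88 GB.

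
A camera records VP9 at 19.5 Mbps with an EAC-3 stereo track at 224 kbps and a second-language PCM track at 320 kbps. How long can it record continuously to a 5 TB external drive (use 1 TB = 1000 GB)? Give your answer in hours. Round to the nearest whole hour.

Audio total: 224 + 320 = 544 kbps = 0.544 Mbps.
Total bitrate: 19.5 + 0.544 = 20.044 Mbps.
Capacity: 5 TB = 40,000,000 Mb.
Recording time: 40,000,000 / 20.044 = 1,995,610 s ≈ 554 hours.

554 hours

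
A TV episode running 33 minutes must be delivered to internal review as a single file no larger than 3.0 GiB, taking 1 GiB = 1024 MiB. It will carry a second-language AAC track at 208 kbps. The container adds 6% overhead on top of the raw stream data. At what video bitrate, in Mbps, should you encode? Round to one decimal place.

Budget: 3.0 GiB = 25769.8 Mb.
Stream payload after overhead: 25769.8 / 1.06 = 24311.1 Mb.
33 min = 1980 s
Total bitrate budget: 24311.1 Mb / 1980 s = 12.278 Mbps.
Audio: 208 kbps = 0.208 Mbps.
Video: 12.278 − 0.208 = 12.070 Mbps.

12.1 Mbps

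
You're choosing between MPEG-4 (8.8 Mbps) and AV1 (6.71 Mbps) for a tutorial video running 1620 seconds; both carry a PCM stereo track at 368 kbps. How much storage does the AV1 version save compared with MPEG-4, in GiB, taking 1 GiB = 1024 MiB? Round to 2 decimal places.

Audio: 368 kbps = 0.368 Mbps.
MPEG-4: 9.168 Mbps × 1620 s = 14852.2 Mb = 1.729 GiB.
AV1: 7.078 Mbps × 1620 s = 11466.4 Mb = 1.335 GiB.
Saving: 1.729 − 1.335 = 0.394 GiB.

0.39 GiB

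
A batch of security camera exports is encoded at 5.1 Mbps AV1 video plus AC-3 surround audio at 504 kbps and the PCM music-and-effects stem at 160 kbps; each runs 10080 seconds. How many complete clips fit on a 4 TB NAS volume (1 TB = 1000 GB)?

Audio total: 504 + 160 = 664 kbps = 0.664 Mbps.
Total bitrate: 5.764 Mbps.
Per item: 5.764 Mbps × 10080 s = 58,101 Mb = 7,263 MB.
Capacity: 4 TB = 32,000,000 Mb; 550.76 items → 550 complete.

550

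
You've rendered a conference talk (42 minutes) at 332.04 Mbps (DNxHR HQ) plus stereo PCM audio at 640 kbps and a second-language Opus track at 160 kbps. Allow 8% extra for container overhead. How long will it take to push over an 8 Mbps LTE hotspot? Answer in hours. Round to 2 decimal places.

42 min = 2520 s
Audio total: 640 + 160 = 800 kbps = 0.800 Mbps.
Total bitrate: 332.840 Mbps.
File: 332.840 Mbps × 2520 s = 838756.8 Mb.
With 8% container overhead: ×1.08. → 905857.3 Mb.
At 8 Mbps: 905857.3 / 8 = 113232.2 s ≈ 31.5 hours.

31.45 hours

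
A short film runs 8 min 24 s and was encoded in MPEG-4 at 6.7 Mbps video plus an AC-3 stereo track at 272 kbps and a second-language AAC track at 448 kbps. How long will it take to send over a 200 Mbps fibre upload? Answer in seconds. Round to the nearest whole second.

8 min 24 s = 504 s
Audio total: 272 + 448 = 720 kbps = 0.720 Mbps.
Total bitrate: 7.420 Mbps.
File: 7.420 Mbps × 504 s = 3739.7 Mb.
At 200 Mbps: 3739.7 / 200 = 18.7 s ≈ 18.7 seconds.

19 seconds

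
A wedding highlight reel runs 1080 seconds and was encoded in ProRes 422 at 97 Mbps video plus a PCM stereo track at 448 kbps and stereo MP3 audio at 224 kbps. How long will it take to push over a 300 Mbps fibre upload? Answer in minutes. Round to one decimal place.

Audio total: 448 + 224 = 672 kbps = 0.672 Mbps.
Total bitrate: 97.672 Mbps.
File: 97.672 Mbps × 1080 s = 105485.8 Mb.
At 300 Mbps: 105485.8 / 300 = 351.6 s ≈ 5.86 minutes.

5.9 minutes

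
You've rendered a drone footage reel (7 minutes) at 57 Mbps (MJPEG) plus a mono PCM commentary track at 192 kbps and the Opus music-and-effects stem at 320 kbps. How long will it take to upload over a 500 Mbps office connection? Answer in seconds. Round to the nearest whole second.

48 seconds

7 min = 420 s
Audio total: 192 + 320 = 512 kbps = 0.512 Mbps.
Total bitrate: 57.512 Mbps.
File: 57.512 Mbps × 420 s = 24155.0 Mb.
At 500 Mbps: 24155.0 / 500 = 48.3 s ≈ 48.3 seconds.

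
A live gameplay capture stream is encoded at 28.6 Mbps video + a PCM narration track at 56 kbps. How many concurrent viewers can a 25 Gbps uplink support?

Audio: 56 kbps = 0.056 Mbps.
Per-viewer media rate: 28.656 Mbps.
25 Gbps = 25,000 Mbps; 25,000 / 28.656 = 872.42 → 872 viewers.

872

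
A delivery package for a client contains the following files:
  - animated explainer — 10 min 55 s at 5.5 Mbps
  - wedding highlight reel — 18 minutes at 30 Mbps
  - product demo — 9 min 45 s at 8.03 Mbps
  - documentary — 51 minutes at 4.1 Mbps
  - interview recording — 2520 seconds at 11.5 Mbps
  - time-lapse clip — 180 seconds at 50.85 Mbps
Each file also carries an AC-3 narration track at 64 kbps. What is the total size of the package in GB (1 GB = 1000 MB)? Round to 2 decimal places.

11.49 GB

Audio: 64 kbps = 0.064 Mbps.
animated explainer: 5.564 Mbps × 655 s = 3644.4 Mb
wedding highlight reel: 30.064 Mbps × 1080 s = 32469.1 Mb
product demo: 8.094 Mbps × 585 s = 4735.0 Mb
documentary: 4.164 Mbps × 3060 s = 12741.8 Mb
interview recording: 11.564 Mbps × 2520 s = 29141.3 Mb
time-lapse clip: 50.914 Mbps × 180 s = 9164.5 Mb
Total: 91896.2 Mb = 11487.0 MB.
= 11.49 GB.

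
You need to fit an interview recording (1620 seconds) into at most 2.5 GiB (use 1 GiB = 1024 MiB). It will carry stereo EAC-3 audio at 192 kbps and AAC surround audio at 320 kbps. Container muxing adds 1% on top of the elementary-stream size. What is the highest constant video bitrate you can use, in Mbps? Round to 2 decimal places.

Budget: 2.5 GiB = 21474.8 Mb.
Stream payload after overhead: 21474.8 / 1.01 = 21262.2 Mb.
Total bitrate budget: 21262.2 Mb / 1620 s = 13.125 Mbps.
Audio total: 192 + 320 = 512 kbps = 0.512 Mbps.
Video: 13.125 − 0.512 = 12.613 Mbps.

12.61 Mbps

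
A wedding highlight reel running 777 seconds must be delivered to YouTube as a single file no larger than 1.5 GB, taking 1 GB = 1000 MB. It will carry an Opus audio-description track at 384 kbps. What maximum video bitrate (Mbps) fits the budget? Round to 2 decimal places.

15.06 Mbps

Budget: 1.5 GB = 12000.0 Mb.
Total bitrate budget: 12000.0 Mb / 777 s = 15.444 Mbps.
Audio: 384 kbps = 0.384 Mbps.
Video: 15.444 − 0.384 = 15.060 Mbps.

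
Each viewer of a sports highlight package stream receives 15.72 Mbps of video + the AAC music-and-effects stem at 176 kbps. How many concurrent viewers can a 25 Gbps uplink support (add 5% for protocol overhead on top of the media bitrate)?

Audio: 176 kbps = 0.176 Mbps.
Per-viewer media rate: 15.896 Mbps.
On the wire with 5% overhead: 16.691 Mbps.
25 Gbps = 25,000 Mbps; 25,000 / 16.691 = 1497.83 → 1497 viewers.

1497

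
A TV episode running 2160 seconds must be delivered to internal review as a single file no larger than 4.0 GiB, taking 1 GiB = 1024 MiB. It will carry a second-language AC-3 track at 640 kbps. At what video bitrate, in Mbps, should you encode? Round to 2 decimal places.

15.27 Mbps

Budget: 4.0 GiB = 34359.7 Mb.
Total bitrate budget: 34359.7 Mb / 2160 s = 15.907 Mbps.
Audio: 640 kbps = 0.640 Mbps.
Video: 15.907 − 0.640 = 15.267 Mbps.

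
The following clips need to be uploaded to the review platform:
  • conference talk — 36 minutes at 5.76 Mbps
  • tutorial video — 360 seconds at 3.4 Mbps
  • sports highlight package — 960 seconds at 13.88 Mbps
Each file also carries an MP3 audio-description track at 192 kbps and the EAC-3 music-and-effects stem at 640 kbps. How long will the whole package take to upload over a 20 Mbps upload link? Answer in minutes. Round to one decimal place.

24.9 minutes

Audio total: 192 + 640 = 832 kbps = 0.832 Mbps.
conference talk: 6.592 Mbps × 2160 s = 14238.7 Mb
tutorial video: 4.232 Mbps × 360 s = 1523.5 Mb
sports highlight package: 14.712 Mbps × 960 s = 14123.5 Mb
Total: 29885.8 Mb = 3735.7 MB.
At 20 Mbps: 29885.8 / 20 = 1494 s ≈ 24.9 minutes.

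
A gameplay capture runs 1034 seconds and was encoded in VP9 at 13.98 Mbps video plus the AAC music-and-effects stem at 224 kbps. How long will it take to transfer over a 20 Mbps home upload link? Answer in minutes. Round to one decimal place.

Audio: 224 kbps = 0.224 Mbps.
Total bitrate: 14.204 Mbps.
File: 14.204 Mbps × 1034 s = 14686.9 Mb.
At 20 Mbps: 14686.9 / 20 = 734.3 s ≈ 12.2 minutes.

12.2 minutes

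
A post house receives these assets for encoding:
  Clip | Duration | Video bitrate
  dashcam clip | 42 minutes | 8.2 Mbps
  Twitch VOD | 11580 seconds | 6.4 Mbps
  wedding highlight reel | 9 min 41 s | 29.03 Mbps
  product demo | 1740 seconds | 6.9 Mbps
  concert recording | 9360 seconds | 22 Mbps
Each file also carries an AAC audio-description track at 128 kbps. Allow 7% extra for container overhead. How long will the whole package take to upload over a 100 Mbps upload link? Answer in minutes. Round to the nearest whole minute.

59 minutes

Audio: 128 kbps = 0.128 Mbps.
dashcam clip: 8.328 Mbps × 2520 s × 1.07 = 22455.6 Mb
Twitch VOD: 6.528 Mbps × 11580 s × 1.07 = 80885.8 Mb
wedding highlight reel: 29.158 Mbps × 581 s × 1.07 = 18126.7 Mb
product demo: 7.028 Mbps × 1740 s × 1.07 = 13084.7 Mb
concert recording: 22.128 Mbps × 9360 s × 1.07 = 221616.3 Mb
Total: 356169.2 Mb = 44521.1 MB.
At 100 Mbps: 356169.2 / 100 = 3562 s ≈ 59.4 minutes.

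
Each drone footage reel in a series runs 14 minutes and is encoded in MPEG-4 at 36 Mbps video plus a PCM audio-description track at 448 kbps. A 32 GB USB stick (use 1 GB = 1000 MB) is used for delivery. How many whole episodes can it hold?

8

14 min = 840 s
Audio: 448 kbps = 0.448 Mbps.
Total bitrate: 36.448 Mbps.
Per item: 36.448 Mbps × 840 s = 30,616 Mb = 3,827 MB.
Capacity: 32 GB = 256,000 Mb; 8.36 items → 8 complete.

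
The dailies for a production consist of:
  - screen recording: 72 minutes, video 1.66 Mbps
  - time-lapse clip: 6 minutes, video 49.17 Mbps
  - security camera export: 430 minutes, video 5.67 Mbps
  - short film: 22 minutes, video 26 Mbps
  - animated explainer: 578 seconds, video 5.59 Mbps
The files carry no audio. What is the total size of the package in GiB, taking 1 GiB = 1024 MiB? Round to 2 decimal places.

screen recording: 1.660 Mbps × 4320 s = 7171.2 Mb
time-lapse clip: 49.170 Mbps × 360 s = 17701.2 Mb
security camera export: 5.670 Mbps × 25800 s = 146286.0 Mb
short film: 26.000 Mbps × 1320 s = 34320.0 Mb
animated explainer: 5.590 Mbps × 578 s = 3231.0 Mb
Total: 208709.4 Mb = 26088.7 MB.
= 24.30 GiB.

24.30 GiB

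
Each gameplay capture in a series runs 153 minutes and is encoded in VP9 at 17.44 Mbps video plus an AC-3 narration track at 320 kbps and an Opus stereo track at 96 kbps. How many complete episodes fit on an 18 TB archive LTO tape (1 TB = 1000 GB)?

153 min = 9180 s
Audio total: 320 + 96 = 416 kbps = 0.416 Mbps.
Total bitrate: 17.856 Mbps.
Per item: 17.856 Mbps × 9180 s = 163,918 Mb = 20,490 MB.
Capacity: 18 TB = 144,000,000 Mb; 878.49 items → 878 complete.

878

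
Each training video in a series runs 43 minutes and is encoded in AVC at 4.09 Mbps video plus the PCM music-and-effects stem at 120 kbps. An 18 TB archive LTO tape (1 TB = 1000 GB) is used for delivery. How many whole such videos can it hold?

43 min = 2580 s
Audio: 120 kbps = 0.120 Mbps.
Total bitrate: 4.210 Mbps.
Per item: 4.210 Mbps × 2580 s = 10,862 Mb = 1,358 MB.
Capacity: 18 TB = 144,000,000 Mb; 13257.47 items → 13257 complete.

13257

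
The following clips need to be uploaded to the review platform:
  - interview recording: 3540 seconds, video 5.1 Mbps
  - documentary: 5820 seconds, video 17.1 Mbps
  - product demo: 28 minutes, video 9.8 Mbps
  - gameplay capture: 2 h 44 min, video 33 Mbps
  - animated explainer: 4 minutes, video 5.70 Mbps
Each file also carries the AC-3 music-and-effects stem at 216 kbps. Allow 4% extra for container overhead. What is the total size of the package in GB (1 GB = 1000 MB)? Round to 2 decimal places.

Audio: 216 kbps = 0.216 Mbps.
interview recording: 5.316 Mbps × 3540 s × 1.04 = 19571.4 Mb
documentary: 17.316 Mbps × 5820 s × 1.04 = 104810.3 Mb
product demo: 10.016 Mbps × 1680 s × 1.04 = 17500.0 Mb
gameplay capture: 33.216 Mbps × 9840 s × 1.04 = 339919.3 Mb
animated explainer: 5.916 Mbps × 240 s × 1.04 = 1476.6 Mb
Total: 483277.5 Mb = 60409.7 MB.
= 60.41 GB.

60.41 GB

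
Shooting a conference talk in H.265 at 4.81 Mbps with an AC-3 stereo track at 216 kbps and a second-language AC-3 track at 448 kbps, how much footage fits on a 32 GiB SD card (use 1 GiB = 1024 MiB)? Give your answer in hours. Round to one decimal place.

Audio total: 216 + 448 = 664 kbps = 0.664 Mbps.
Total bitrate: 4.81 + 0.664 = 5.474 Mbps.
Capacity: 32 GiB = 274,878 Mb.
Recording time: 274,878 / 5.474 = 50,215 s ≈ 13.9 hours.

13.9 hours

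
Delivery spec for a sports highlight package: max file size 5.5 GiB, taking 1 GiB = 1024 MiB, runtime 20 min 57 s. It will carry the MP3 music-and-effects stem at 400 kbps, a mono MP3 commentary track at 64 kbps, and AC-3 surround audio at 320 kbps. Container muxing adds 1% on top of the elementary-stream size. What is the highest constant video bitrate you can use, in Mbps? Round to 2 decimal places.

36.43 Mbps

Budget: 5.5 GiB = 47244.6 Mb.
Stream payload after overhead: 47244.6 / 1.01 = 46776.9 Mb.
20 min 57 s = 1257 s
Total bitrate budget: 46776.9 Mb / 1257 s = 37.213 Mbps.
Audio total: 400 + 64 + 320 = 784 kbps = 0.784 Mbps.
Video: 37.213 − 0.784 = 36.429 Mbps.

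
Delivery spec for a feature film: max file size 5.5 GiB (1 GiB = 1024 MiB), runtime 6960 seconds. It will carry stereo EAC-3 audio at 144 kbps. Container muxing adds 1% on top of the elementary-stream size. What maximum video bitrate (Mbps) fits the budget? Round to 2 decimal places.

6.58 Mbps

Budget: 5.5 GiB = 47244.6 Mb.
Stream payload after overhead: 47244.6 / 1.01 = 46776.9 Mb.
Total bitrate budget: 46776.9 Mb / 6960 s = 6.721 Mbps.
Audio: 144 kbps = 0.144 Mbps.
Video: 6.721 − 0.144 = 6.577 Mbps.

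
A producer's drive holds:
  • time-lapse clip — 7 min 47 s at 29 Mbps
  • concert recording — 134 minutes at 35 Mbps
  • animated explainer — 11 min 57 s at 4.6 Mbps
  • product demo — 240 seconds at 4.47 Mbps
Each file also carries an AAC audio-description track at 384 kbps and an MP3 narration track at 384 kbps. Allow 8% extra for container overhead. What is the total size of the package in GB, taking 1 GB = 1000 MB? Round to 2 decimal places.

Audio total: 384 + 384 = 768 kbps = 0.768 Mbps.
time-lapse clip: 29.768 Mbps × 467 s × 1.08 = 15013.8 Mb
concert recording: 35.768 Mbps × 8040 s × 1.08 = 310580.7 Mb
animated explainer: 5.368 Mbps × 717 s × 1.08 = 4156.8 Mb
product demo: 5.238 Mbps × 240 s × 1.08 = 1357.7 Mb
Total: 331108.9 Mb = 41388.6 MB.
= 41.39 GB.

41.39 GB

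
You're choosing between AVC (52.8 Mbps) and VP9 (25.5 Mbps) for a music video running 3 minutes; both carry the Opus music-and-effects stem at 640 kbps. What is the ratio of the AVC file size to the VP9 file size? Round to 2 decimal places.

3 min = 180 s
Audio: 640 kbps = 0.640 Mbps.
AVC: 53.440 Mbps × 180 s = 9619.2 Mb = 1.202 GB.
VP9: 26.140 Mbps × 180 s = 4705.2 Mb = 0.588 GB.
Ratio: 1.202 / 0.588 = 2.044.

2.04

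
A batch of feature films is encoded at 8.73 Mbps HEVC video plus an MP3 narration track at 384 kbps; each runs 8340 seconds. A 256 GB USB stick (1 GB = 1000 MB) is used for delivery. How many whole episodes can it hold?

Audio: 384 kbps = 0.384 Mbps.
Total bitrate: 9.114 Mbps.
Per item: 9.114 Mbps × 8340 s = 76,011 Mb = 9,501 MB.
Capacity: 256 GB = 2,048,000 Mb; 26.94 items → 26 complete.

26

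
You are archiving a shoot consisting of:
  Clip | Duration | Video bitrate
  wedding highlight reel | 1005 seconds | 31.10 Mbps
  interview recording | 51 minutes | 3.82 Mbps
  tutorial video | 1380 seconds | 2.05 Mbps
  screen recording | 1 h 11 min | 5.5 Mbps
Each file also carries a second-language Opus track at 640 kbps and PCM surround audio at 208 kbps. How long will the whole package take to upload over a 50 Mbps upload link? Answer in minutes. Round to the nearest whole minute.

26 minutes

Audio total: 640 + 208 = 848 kbps = 0.848 Mbps.
wedding highlight reel: 31.948 Mbps × 1005 s = 32107.7 Mb
interview recording: 4.668 Mbps × 3060 s = 14284.1 Mb
tutorial video: 2.898 Mbps × 1380 s = 3999.2 Mb
screen recording: 6.348 Mbps × 4260 s = 27042.5 Mb
Total: 77433.5 Mb = 9679.2 MB.
At 50 Mbps: 77433.5 / 50 = 1549 s ≈ 25.8 minutes.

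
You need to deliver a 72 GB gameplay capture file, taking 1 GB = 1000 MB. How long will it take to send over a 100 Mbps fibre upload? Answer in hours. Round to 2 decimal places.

File: 72 GB = 576000.0 Mb.
At 100 Mbps: 576000.0 / 100 = 5760.0 s ≈ 1.6 hours.

1.60 hours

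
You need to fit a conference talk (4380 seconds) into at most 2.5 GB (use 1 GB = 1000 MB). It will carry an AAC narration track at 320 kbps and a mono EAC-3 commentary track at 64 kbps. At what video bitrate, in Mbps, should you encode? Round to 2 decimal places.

4.18 Mbps

Budget: 2.5 GB = 20000.0 Mb.
Total bitrate budget: 20000.0 Mb / 4380 s = 4.566 Mbps.
Audio total: 320 + 64 = 384 kbps = 0.384 Mbps.
Video: 4.566 − 0.384 = 4.182 Mbps.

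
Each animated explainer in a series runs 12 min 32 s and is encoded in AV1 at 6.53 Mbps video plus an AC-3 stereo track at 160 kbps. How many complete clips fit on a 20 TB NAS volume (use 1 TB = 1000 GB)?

12 min 32 s = 752 s
Audio: 160 kbps = 0.160 Mbps.
Total bitrate: 6.690 Mbps.
Per item: 6.690 Mbps × 752 s = 5,031 Mb = 628.9 MB.
Capacity: 20 TB = 160,000,000 Mb; 31803.58 items → 31803 complete.

31803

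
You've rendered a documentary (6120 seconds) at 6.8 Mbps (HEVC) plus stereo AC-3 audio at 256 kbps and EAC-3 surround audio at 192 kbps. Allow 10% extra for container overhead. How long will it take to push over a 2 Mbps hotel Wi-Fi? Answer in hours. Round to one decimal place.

6.8 hours

Audio total: 256 + 192 = 448 kbps = 0.448 Mbps.
Total bitrate: 7.248 Mbps.
File: 7.248 Mbps × 6120 s = 44357.8 Mb.
With 10% container overhead: ×1.10. → 48793.5 Mb.
At 2 Mbps: 48793.5 / 2 = 24396.8 s ≈ 6.78 hours.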